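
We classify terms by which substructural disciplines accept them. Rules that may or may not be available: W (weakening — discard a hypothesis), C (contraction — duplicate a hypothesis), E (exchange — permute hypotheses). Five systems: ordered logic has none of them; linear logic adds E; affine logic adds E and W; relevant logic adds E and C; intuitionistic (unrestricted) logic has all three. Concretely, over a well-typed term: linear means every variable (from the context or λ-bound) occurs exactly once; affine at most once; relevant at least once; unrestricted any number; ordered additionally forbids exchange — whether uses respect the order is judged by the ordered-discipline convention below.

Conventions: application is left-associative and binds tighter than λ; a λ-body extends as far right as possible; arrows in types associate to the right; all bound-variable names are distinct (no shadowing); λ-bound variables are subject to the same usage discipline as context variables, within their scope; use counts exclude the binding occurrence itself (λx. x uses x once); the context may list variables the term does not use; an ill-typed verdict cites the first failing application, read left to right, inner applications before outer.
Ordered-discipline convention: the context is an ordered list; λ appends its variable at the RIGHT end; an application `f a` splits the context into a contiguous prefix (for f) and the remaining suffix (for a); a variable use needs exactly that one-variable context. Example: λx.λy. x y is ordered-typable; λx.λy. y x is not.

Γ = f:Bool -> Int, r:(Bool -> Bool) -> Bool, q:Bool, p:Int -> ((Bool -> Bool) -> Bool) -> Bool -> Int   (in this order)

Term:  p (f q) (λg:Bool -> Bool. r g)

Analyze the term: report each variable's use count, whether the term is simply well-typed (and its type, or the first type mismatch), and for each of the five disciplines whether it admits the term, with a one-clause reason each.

use counts: f=1, r=1, q=1, p=1, g (bound)=1
left-to-right use order: p, f, q, r, g
typing: well-typed — term : Bool -> Int
ordered: ✗ — no contiguous prefix/suffix split fits p, f, q, r, g
linear: ✓ — f, r, q, p, g: one use apiece
affine: ✓ — f, r, q, p, g: no repeats, contraction unneeded
relevant: ✓ — every one of f, r, q, p, g appears
unrestricted: ✓ — simply typable at Bool -> Int; W, C, E all held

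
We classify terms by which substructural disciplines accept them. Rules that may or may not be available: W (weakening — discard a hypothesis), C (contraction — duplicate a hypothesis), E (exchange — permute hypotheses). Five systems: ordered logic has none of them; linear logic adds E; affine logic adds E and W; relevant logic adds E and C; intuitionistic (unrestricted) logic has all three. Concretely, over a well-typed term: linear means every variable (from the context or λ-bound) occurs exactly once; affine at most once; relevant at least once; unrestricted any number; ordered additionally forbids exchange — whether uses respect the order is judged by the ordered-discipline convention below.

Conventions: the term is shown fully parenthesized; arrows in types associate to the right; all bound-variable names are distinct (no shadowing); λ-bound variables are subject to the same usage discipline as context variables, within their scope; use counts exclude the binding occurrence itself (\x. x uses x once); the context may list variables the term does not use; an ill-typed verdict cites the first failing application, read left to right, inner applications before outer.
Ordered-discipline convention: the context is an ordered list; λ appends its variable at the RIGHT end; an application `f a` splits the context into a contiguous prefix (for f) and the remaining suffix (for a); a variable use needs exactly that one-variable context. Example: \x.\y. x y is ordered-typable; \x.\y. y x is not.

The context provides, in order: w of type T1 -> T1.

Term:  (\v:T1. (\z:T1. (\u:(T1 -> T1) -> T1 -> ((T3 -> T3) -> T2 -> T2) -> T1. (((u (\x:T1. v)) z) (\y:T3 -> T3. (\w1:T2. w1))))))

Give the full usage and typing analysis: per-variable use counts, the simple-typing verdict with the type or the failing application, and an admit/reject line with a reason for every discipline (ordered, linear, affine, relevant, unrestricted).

use counts: w: 0×; v (bound): 1×; z (bound): 1×; u (bound): 1×; x (bound): 0×; y (bound): 0×; w1 (bound): 1×
left-to-right use order: u, v, z, w1
typing: ✓ — T1 -> T1 -> ((T1 -> T1) -> T1 -> ((T3 -> T3) -> T2 -> T2) -> T1) -> T1
ordered: ✗, unused: w, x, y — weakening required
linear: ✗, unused: w, x, y — weakening required
affine: ✓, none of w, v, z, u, x, y, w1 used more than once
relevant: ✗, unused: w, x, y — weakening required
unrestricted: ✓, well-typed at T1 -> T1 -> ((T1 -> T1) -> T1 -> ((T3 -> T3) -> T2 -> T2) -> T1) -> T1; no restrictions here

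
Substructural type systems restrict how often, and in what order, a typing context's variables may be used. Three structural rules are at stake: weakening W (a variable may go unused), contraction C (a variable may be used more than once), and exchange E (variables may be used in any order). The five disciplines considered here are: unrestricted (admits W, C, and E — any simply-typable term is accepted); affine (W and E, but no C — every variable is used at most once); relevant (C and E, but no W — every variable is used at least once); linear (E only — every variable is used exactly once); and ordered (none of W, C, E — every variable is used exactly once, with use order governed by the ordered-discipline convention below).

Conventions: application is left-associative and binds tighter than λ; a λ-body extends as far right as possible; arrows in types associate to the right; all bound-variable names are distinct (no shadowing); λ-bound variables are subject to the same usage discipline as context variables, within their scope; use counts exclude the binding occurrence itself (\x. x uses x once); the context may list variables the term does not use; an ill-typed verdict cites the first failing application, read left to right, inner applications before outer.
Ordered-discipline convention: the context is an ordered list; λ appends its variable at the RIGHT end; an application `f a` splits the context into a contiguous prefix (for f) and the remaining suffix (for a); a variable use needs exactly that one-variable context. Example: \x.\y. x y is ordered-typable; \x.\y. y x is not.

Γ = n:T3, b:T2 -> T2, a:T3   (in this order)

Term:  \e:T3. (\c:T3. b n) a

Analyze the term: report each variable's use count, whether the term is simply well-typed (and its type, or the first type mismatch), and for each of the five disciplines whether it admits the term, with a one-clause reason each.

counts: n ×1; b ×1; a ×1; e (λ-bound) ×0; c (λ-bound) ×0
left-to-right use order: b, n, a
typing: ill-typed: a function awaiting T2 gets T3
ordered: ✗ — the type mismatch rejects it
linear: ✗ — not simply typable
affine: ✗ — fails simple typing
relevant: ✗ — a type mismatch blocks all five
unrestricted: ✗ — the type mismatch rejects it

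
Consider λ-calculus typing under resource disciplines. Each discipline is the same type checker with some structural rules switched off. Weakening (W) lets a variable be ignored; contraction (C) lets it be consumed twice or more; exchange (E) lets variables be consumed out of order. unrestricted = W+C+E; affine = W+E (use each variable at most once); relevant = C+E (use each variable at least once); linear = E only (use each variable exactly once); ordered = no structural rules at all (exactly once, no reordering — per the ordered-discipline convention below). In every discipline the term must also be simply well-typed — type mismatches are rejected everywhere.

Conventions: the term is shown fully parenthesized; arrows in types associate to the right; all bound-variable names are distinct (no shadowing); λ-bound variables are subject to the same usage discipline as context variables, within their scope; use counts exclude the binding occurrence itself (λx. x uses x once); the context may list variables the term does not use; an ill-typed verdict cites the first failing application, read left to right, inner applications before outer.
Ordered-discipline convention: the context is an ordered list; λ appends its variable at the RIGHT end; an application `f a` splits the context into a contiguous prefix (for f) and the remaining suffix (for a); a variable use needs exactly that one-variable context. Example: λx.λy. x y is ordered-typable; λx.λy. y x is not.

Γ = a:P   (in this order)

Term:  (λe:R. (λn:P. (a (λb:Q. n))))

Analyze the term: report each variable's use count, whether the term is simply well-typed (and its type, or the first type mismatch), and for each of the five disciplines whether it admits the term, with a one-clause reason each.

counts: a=1, e (bound)=0, n (bound)=1, b (bound)=0
left-to-right use order: a, n
typing: ill-typed: non-arrow in function slot: P
ordered ✗ (not simply typable)
linear ✗ (fails simple typing)
affine ✗ (a type mismatch blocks all five)
relevant ✗ (the type mismatch rejects it)
unrestricted ✗ (not simply typable)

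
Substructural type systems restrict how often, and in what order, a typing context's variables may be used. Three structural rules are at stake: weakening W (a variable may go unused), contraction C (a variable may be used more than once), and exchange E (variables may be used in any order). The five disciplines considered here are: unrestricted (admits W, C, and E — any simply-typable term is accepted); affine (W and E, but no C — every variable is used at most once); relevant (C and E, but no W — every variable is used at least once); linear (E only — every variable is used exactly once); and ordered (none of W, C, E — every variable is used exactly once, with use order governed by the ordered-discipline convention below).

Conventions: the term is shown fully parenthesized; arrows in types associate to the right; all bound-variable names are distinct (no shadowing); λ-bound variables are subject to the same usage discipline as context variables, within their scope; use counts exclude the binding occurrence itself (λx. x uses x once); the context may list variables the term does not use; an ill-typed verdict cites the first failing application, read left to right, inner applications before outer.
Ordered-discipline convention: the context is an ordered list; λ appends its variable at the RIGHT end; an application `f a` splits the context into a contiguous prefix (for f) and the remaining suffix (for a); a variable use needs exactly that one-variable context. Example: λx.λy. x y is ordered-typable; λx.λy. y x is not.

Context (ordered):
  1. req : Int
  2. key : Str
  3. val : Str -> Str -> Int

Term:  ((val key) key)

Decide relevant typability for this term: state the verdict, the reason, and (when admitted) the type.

no — req never used (weakening)
counts: req=0; key=2; val=1
order of uses: val, key, key
typing: the term checks, with type Int
across the five disciplines: ordered ✗ | linear ✗ | affine ✗ | relevant ✗ | unrestricted ✓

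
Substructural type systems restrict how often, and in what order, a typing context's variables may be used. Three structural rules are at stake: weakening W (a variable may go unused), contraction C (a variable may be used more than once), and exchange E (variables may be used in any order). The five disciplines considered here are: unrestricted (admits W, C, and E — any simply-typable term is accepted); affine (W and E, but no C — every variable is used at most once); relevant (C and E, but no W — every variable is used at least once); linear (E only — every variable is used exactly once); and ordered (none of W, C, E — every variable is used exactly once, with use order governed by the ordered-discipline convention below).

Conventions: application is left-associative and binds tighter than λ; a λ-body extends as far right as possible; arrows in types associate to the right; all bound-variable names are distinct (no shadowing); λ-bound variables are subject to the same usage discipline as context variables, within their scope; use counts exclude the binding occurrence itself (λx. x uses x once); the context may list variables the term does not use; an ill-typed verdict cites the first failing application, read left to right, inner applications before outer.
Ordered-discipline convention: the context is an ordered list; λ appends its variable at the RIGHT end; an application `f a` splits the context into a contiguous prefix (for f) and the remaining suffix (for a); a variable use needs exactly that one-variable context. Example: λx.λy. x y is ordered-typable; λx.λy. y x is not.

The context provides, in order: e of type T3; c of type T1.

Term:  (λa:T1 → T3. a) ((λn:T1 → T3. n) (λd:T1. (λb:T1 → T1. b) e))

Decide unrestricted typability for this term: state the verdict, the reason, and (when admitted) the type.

no — fails simple typing
variable uses: e ×1; c ×0; a [bound] ×1; n [bound] ×1; d [bound] ×0; b [bound] ×1
order of uses: a, n, b, e
typing: ill-typed: argument of type T3 where T1 → T1 is required
per-discipline verdicts: ordered ✗, linear ✗, affine ✗, relevant ✗, unrestricted ✗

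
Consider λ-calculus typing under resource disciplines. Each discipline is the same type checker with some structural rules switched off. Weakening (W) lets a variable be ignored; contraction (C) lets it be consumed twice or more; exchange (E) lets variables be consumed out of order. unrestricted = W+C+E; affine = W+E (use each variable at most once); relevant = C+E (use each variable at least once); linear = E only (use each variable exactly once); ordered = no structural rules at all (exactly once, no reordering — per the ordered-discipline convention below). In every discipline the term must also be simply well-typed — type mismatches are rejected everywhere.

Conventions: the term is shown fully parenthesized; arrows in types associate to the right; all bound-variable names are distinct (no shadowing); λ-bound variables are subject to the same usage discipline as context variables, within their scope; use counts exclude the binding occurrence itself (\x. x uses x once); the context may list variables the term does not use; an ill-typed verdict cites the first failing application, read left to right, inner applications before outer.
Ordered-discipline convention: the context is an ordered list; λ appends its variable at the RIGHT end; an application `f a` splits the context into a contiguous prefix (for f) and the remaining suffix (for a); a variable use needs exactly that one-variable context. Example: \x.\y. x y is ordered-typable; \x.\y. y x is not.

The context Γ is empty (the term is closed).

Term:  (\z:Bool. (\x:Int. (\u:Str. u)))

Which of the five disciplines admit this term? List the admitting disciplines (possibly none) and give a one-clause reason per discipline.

accepted by: affine, unrestricted
counts: z (λ-bound)=0, x (λ-bound)=0, u (λ-bound)=1
use order (left to right): u
typing: well-typed — term : Bool -> Int -> Str -> Str
ordered: ✗ — z, x never used (weakening)
linear: ✗ — z, x never used (weakening)
affine: ✓ — none of z, x, u used more than once
relevant: ✗ — z, x never used (weakening)
unrestricted: ✓ — well-typed at Bool -> Int -> Str -> Str; no restrictions here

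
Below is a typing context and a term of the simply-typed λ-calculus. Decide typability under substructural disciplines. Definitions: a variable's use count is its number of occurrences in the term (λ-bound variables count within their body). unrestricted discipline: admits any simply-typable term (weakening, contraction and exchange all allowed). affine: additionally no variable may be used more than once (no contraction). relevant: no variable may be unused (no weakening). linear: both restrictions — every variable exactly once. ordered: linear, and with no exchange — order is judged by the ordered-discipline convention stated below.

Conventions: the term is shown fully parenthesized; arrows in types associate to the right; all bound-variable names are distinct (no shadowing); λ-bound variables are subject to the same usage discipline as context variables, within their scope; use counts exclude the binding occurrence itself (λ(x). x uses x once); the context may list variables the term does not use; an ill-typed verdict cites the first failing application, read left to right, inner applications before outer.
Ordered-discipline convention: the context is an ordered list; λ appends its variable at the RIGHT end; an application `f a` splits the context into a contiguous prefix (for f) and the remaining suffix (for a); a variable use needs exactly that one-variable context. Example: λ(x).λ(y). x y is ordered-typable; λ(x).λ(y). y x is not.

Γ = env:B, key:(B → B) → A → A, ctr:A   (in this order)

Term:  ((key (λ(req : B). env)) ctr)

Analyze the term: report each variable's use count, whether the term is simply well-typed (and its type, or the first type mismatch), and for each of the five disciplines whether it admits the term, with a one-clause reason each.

counts: env=1; key=1; ctr=1; req (λ-bound)=0
use order (left to right): key, env, ctr
typing: ✓ — A
ordered: ✗ — needs weakening: req unused
linear: ✗ — needs weakening: req unused
affine: ✓ — env, key, ctr, req: no repeats, contraction unneeded
relevant: ✗ — needs weakening: req unused
unrestricted: ✓ — type-checks (A) and nothing is barred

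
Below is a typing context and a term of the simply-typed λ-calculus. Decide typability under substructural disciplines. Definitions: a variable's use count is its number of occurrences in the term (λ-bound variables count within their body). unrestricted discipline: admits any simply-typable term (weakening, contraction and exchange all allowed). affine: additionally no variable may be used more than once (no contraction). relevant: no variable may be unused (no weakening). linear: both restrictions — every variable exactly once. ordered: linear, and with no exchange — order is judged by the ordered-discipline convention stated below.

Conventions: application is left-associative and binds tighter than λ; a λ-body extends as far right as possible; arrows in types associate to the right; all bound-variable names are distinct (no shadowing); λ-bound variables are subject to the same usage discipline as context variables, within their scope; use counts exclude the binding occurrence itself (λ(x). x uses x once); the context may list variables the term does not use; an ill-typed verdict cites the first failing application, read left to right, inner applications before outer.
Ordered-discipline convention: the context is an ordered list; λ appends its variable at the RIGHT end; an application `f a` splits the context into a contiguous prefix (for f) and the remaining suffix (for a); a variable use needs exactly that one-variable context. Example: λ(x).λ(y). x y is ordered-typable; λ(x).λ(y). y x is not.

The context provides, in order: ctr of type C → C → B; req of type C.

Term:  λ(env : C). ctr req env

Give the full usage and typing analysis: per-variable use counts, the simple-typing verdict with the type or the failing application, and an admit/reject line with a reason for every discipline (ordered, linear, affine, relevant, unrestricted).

use counts: ctr=1; req=1; env [bound]=1
uses in reading order: ctr, req, env
typing: well-typed — term : C → B
ordered ✓ (one use each (ctr, req, env); ordered split holds)
linear ✓ (each of ctr, req, env used exactly once)
affine ✓ (no duplicate uses among ctr, req, env)
relevant ✓ (every one of ctr, req, env appears)
unrestricted ✓ (well-typed at C → B; no restrictions here)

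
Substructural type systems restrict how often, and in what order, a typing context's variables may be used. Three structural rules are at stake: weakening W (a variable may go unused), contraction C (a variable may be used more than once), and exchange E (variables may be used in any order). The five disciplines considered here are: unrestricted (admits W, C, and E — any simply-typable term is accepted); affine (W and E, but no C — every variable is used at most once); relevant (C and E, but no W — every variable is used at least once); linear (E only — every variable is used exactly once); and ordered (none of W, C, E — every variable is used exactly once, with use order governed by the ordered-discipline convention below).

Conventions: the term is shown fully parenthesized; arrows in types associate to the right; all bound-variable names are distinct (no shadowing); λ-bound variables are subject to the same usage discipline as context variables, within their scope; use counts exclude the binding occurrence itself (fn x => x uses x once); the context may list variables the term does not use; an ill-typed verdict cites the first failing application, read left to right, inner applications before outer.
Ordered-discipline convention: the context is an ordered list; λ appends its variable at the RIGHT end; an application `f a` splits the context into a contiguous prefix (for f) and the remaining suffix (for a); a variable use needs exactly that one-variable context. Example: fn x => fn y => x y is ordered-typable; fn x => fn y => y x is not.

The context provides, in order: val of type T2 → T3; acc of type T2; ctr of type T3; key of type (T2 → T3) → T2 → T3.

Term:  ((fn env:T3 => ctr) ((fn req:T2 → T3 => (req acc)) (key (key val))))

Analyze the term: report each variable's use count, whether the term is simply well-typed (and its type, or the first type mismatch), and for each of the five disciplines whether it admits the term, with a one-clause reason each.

counts: val=1; acc=1; ctr=1; key=2; env (bound)=0; req (bound)=1
order of uses: ctr, req, acc, key, key, val
typing: well-typed at T3
ordered: ✗, uses contraction: key ×2; unused: env — weakening required
linear: ✗, uses contraction: key ×2; unused: env — weakening required
affine: ✗, uses contraction: key ×2
relevant: ✗, unused: env — weakening required
unrestricted: ✓, well-typed at T3; no restrictions here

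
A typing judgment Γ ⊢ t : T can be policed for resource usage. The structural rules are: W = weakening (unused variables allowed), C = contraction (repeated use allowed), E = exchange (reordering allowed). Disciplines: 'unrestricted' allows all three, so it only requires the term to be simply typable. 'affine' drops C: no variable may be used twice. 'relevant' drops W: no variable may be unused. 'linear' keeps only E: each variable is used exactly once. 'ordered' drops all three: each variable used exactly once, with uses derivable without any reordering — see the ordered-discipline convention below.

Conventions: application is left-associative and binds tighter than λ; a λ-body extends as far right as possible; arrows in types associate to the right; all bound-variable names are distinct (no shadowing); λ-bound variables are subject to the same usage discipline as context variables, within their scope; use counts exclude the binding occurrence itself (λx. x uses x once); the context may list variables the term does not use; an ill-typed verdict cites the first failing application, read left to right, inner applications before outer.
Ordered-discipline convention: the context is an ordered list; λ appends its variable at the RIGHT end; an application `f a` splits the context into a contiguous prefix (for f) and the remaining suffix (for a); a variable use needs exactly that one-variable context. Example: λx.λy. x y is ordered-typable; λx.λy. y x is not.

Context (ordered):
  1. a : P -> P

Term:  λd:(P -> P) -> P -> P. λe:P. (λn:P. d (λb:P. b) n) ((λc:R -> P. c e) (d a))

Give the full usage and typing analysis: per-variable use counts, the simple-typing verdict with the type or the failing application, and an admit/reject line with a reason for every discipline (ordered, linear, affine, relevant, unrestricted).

use counts: a=1, d [bound]=2, e [bound]=1, n [bound]=1, b [bound]=1, c [bound]=1
use order (left to right): d, b, n, c, e, d, a
typing: ill-typed: argument of type P where R is required
ordered: ✗, fails simple typing
linear: ✗, a type mismatch blocks all five
affine: ✗, the type mismatch rejects it
relevant: ✗, not simply typable
unrestricted: ✗, fails simple typing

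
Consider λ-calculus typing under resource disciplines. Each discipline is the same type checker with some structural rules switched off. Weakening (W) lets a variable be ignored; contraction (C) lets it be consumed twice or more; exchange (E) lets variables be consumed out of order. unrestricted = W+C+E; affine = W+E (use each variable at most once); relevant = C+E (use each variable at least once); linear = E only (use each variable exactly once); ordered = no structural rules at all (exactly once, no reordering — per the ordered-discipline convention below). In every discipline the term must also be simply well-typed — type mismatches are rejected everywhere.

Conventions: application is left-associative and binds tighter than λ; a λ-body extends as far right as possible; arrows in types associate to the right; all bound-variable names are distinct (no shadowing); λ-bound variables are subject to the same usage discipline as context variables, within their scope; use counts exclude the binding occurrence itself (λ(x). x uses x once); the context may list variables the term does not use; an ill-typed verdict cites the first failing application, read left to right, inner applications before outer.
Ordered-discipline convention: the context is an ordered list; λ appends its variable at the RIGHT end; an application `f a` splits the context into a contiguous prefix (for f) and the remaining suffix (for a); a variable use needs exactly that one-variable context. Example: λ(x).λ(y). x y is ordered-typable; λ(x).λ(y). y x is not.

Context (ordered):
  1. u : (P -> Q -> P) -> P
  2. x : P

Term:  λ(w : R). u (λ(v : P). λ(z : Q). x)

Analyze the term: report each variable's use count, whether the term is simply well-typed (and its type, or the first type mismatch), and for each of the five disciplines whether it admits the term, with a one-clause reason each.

usage: u: 1, x: 1, w (λ-bound): 0, v (λ-bound): 0, z (λ-bound): 0
uses in reading order: u, x
typing: ✓ — R -> P
ordered: ✗, w, v, z never used (weakening)
linear: ✗, w, v, z never used (weakening)
affine: ✓, none of u, x, w, v, z used more than once
relevant: ✗, w, v, z never used (weakening)
unrestricted: ✓, typability at R -> P is all that's needed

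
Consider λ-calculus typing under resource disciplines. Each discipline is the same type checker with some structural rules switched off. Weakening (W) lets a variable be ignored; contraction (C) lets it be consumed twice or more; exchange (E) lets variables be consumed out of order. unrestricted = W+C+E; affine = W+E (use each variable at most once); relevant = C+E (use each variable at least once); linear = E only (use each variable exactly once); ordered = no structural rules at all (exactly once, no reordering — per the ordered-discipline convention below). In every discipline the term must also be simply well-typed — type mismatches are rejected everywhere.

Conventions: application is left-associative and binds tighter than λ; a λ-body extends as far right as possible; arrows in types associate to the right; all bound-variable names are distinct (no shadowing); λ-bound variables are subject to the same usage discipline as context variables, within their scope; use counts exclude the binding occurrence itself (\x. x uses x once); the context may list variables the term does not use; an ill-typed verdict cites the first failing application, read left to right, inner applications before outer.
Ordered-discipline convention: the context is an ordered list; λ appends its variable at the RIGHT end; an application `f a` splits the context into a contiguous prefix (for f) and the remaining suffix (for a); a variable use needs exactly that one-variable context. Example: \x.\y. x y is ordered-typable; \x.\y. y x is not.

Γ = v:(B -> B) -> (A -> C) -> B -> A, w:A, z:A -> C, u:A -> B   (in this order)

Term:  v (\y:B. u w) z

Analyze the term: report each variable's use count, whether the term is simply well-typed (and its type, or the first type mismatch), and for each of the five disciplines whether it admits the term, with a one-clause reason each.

counts: v=1, w=1, z=1, u=1, y [bound]=0
uses in reading order: v, u, w, z
typing: the term checks, with type B -> A
ordered ✗ (y left unused)
linear ✗ (y left unused)
affine ✓ (v, w, z, u, y: no repeats, contraction unneeded)
relevant ✗ (y left unused)
unrestricted ✓ (type-checks (B -> A) and nothing is barred)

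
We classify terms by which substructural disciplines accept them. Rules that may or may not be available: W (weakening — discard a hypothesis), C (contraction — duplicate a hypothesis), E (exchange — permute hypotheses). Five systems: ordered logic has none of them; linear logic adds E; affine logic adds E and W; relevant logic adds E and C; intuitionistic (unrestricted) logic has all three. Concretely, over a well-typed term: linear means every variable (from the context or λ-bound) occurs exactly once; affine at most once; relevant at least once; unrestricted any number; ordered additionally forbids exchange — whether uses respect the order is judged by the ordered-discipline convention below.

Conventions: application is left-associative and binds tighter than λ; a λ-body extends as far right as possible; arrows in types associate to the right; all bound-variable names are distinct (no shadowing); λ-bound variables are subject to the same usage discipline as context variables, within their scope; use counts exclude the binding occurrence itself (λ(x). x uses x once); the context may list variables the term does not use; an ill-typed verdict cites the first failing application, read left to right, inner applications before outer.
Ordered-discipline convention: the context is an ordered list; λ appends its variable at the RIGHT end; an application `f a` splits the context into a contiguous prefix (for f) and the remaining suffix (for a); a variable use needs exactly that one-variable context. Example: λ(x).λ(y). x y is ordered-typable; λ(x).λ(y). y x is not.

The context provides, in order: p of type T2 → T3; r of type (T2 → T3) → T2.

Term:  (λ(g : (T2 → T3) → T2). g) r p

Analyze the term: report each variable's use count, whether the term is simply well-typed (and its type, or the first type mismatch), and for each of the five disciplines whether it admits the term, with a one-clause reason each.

variable uses: p: 1×, r: 1×, g [bound]: 1×
left-to-right use order: g, r, p
typing: the term checks, with type T2
ordered: ✗, no contiguous prefix/suffix split fits g, r, p
linear: ✓, exactly-once usage across p, r, g
affine: ✓, none of p, r, g used more than once
relevant: ✓, none of p, r, g goes unused
unrestricted: ✓, simply typable at T2; W, C, E all held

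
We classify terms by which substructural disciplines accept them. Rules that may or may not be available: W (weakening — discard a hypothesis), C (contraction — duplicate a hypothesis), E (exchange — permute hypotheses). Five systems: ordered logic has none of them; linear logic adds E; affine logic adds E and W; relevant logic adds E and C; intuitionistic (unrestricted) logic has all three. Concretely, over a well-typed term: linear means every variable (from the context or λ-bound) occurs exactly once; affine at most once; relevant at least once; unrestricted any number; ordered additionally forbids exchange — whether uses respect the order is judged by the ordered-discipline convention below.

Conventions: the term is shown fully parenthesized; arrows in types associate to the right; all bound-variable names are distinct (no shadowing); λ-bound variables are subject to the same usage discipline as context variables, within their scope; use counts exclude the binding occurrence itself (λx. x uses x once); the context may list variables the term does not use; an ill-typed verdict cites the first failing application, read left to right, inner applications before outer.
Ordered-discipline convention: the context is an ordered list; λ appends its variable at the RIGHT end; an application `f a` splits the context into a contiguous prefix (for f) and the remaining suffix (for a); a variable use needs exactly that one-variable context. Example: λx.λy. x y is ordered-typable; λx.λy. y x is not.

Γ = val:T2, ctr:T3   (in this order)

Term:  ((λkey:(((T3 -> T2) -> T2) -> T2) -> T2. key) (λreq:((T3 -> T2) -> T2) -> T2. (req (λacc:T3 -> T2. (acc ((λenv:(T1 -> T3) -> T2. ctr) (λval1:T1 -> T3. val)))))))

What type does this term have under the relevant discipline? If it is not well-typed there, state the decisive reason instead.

not well-typed under relevant — env, val1 left unused
usage: val: 1×, ctr: 1×, key (λ-bound): 1×, req (λ-bound): 1×, acc (λ-bound): 1×, env (λ-bound): 0×, val1 (λ-bound): 0×
order of uses: key, req, acc, ctr, val
typing: the term checks, with type (((T3 -> T2) -> T2) -> T2) -> T2
all disciplines: ordered ✗ · linear ✗ · affine ✓ · relevant ✗ · unrestricted ✓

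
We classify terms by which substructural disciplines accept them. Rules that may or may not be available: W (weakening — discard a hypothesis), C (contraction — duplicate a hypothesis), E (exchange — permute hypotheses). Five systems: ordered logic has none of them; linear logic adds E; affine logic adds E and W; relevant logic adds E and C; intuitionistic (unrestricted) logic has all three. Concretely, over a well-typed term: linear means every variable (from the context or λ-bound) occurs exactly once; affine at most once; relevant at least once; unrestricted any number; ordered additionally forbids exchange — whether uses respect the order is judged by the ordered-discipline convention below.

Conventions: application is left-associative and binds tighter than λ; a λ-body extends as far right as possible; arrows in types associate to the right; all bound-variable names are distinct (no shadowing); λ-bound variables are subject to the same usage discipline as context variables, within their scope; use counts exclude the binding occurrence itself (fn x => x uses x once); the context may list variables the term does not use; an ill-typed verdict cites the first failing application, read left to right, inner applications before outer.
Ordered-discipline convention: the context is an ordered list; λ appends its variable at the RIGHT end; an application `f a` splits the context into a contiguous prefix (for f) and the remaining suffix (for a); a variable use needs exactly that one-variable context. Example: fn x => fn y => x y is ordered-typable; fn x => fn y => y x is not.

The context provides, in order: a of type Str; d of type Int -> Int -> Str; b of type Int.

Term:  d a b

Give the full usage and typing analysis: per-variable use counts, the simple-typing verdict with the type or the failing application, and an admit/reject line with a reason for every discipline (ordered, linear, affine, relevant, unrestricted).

use counts: a ×1; d ×1; b ×1
uses in reading order: d, a, b
typing: ill-typed: a function awaiting Int gets Str
ordered: ✗ — a type mismatch blocks all five
linear: ✗ — the type mismatch rejects it
affine: ✗ — not simply typable
relevant: ✗ — fails simple typing
unrestricted: ✗ — a type mismatch blocks all five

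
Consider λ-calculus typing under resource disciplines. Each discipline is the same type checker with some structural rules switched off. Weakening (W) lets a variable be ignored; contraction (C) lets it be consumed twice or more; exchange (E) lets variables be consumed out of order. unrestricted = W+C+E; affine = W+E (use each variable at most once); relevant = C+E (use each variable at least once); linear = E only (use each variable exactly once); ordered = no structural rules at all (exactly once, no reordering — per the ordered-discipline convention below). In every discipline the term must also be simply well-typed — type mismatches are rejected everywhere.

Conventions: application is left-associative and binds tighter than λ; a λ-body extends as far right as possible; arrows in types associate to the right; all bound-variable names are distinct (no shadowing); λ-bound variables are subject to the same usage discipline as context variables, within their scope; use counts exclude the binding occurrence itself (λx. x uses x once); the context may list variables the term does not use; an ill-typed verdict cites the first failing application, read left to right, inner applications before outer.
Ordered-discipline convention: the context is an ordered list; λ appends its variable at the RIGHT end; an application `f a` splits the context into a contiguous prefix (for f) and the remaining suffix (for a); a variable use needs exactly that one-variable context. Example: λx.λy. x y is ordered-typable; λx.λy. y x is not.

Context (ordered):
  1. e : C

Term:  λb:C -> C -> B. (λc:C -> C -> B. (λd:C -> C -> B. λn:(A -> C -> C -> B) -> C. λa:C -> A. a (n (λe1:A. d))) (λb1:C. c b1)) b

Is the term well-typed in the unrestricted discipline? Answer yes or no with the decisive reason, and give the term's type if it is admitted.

yes — type-checks ((C -> C -> B) -> ((A -> C -> C -> B) -> C) -> (C -> A) -> A) and nothing is barred; term : (C -> C -> B) -> ((A -> C -> C -> B) -> C) -> (C -> A) -> A
usage: e: 0, b (bound): 1, c (bound): 1, d (bound): 1, n (bound): 1, a (bound): 1, e1 (bound): 0, b1 (bound): 1
uses in reading order: a, n, d, c, b1, b
typing: well-typed — term : (C -> C -> B) -> ((A -> C -> C -> B) -> C) -> (C -> A) -> A
summary: ordered ✗ | linear ✗ | affine ✓ | relevant ✗ | unrestricted ✓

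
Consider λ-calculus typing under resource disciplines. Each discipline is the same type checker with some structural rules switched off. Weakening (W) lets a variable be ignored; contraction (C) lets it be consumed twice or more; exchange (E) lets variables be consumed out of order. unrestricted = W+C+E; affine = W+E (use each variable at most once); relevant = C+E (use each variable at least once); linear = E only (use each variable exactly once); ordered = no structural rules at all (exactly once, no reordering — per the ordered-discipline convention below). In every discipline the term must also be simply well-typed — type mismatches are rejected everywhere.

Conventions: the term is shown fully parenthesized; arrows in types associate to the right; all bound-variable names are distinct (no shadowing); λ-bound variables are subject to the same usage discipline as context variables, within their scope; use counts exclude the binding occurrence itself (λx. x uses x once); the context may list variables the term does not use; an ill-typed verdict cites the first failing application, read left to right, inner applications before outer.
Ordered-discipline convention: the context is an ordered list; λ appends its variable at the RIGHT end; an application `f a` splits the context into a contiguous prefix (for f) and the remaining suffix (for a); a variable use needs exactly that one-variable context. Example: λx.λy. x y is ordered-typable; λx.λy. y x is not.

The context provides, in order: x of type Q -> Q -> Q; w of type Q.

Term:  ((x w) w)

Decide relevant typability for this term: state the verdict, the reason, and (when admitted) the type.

yes — x, w: all used, weakening unneeded; term : Q
variable uses: x: 1, w: 2
order of uses: x, w, w
typing: well-typed — term : Q
across the five disciplines: ordered ✗, linear ✗, affine ✗, relevant ✓, unrestricted ✓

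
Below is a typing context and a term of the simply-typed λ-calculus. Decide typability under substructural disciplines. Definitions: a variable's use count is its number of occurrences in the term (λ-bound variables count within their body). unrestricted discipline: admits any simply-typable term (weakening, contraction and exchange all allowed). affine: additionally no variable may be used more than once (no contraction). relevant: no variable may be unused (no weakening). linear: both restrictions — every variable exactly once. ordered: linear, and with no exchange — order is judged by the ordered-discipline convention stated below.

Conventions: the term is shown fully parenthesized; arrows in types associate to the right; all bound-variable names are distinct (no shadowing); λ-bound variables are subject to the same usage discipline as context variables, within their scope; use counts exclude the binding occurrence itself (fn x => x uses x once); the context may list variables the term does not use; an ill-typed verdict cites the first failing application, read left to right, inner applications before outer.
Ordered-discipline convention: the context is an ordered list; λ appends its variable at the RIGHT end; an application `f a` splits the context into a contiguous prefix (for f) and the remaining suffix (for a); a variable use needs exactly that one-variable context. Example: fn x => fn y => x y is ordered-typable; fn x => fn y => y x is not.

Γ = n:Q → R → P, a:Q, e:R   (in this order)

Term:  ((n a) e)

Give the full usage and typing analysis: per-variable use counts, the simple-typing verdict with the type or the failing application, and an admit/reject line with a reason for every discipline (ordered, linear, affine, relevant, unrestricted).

counts: n=1, a=1, e=1
left-to-right use order: n, a, e
typing: well-typed at P
ordered ✓ (n, a, e once each; derivable with no W/C/E)
linear ✓ (n, a, e: one use apiece)
affine ✓ (n, a, e: no repeats, contraction unneeded)
relevant ✓ (n, a, e: all used, weakening unneeded)
unrestricted ✓ (typability at P is all that's needed)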